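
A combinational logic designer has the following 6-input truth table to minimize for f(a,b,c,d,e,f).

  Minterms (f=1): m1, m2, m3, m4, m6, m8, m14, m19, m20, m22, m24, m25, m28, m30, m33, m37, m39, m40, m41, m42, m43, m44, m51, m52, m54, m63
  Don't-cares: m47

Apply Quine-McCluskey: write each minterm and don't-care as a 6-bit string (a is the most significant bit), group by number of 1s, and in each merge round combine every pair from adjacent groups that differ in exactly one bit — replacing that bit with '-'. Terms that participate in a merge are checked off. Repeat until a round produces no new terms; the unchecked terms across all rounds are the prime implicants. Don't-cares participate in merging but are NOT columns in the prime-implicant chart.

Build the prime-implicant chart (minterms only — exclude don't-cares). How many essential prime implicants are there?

[col 0] 000001*, 000010*, 000011*, 000100*, 000110*, 001000*, 001110*, 010011*, 010100*, 010110*, 011000*, 011001*, 011100*, 011110*, 100001*, 100101*, 100111*, 101000*, 101001*, 101010*, 101011*, 101100*, 101111*, 110011*, 110100*, 110110*, 111111*
[col 1] -00001, -01000, -10011, -10100*, -10110*, 0-0011, 0-0100*, 0-0110*, 0-1000, 0-1110*, 00-110*, 000-10, 0000-1, 00001-, 0001-0*, 01-100*, 01-110*, 0101-0*, 011-00, 01100-, 0111-0*, 1-1111, 10-001, 10-111, 100-01, 1001-1, 101-00, 101-11, 1010-0*, 1010-1*, 10100-*, 10101-*, 1101-0*
[col 2] -101-0, 0--110, 0-01-0, 01-1-0, 1010--
Prime implicants: -00001, -01000, -10011, -101-0, 0--110, 0-0011, 0-01-0, 0-1000, 000-10, 0000-1, 00001-, 01-1-0, 011-00, 01100-, 1-1111, 10-001, 10-111, 100-01, 1001-1, 101-00, 101-11, 1010--
PI chart (minterm → PIs covering it):
  1 | -00001,0000-1
  2 | 000-10,00001-
  3 | 0-0011,0000-1,00001-
  4 | 0-01-0  (sole → essential)
  6 | 0--110,0-01-0,000-10
  8 | -01000,0-1000
  14 | 0--110  (sole → essential)
  19 | -10011,0-0011
  20 | -101-0,0-01-0,01-1-0
  22 | -101-0,0--110,0-01-0,01-1-0
  24 | 0-1000,011-00,01100-
  25 | 01100-  (sole → essential)
  28 | 01-1-0,011-00
  30 | 0--110,01-1-0
  33 | -00001,10-001,100-01
  37 | 100-01,1001-1
  39 | 10-111,1001-1
  40 | -01000,101-00,1010--
  41 | 10-001,1010--
  42 | 1010--  (sole → essential)
  43 | 101-11,1010--
  44 | 101-00  (sole → essential)
  51 | -10011  (sole → essential)
  52 | -101-0  (sole → essential)
  54 | -101-0  (sole → essential)
  63 | 1-1111  (sole → essential)
Essential prime implicants: -10011, -101-0, 0--110, 0-01-0, 01100-, 1-1111, 101-00, 1010--

8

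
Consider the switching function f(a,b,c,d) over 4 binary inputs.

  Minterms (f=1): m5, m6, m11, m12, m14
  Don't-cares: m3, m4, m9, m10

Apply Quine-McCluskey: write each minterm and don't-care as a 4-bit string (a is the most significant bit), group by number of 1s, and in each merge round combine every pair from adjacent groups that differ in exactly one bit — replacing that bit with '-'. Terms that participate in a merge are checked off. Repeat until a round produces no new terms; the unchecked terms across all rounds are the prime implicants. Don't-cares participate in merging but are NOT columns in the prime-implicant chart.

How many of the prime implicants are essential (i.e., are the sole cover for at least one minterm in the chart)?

[col 0] 0011*, 0100*, 0101*, 0110*, 1001*, 1010*, 1011*, 1100*, 1110*
[col 1] -011, -100*, -110*, 01-0*, 010-, 1-10, 10-1, 101-, 11-0*
[col 2] -1-0
Prime implicants: -011, -1-0, 010-, 1-10, 10-1, 101-
PI chart (minterm → PIs covering it):
  5 | 010-  (sole → essential)
  6 | -1-0  (sole → essential)
  11 | -011,10-1,101-
  12 | -1-0  (sole → essential)
  14 | -1-0,1-10
Essential prime implicants: -1-0, 010-

2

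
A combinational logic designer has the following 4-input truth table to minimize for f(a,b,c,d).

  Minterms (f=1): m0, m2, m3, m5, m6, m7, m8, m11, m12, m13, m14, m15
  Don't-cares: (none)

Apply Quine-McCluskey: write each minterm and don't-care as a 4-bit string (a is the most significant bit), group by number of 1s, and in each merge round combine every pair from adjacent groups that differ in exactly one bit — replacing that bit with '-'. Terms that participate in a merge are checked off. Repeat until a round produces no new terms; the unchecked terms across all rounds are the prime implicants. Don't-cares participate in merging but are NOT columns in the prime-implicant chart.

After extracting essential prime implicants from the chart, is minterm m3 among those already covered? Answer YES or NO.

size-2^0 implicants → 0000(✓)  0010(✓)  0011(✓)  0101(✓)  0110(✓)  0111(✓)  1000(✓)  1011(✓)  1100(✓)  1101(✓)  1110(✓)  1111(✓)
size-2^1 implicants → -000  -011(✓)  -101(✓)  -110(✓)  -111(✓)  0-10(✓)  0-11(✓)  00-0  001-(✓)  01-1(✓)  011-(✓)  1-00  1-11(✓)  11-0(✓)  11-1(✓)  110-(✓)  111-(✓)
size-2^2 implicants → --11  -1-1  -11-  0-1-  11--
Unchecked terms (primes): --11, -000, -1-1, -11-, 0-1-, 00-0, 1-00, 11--
Minterm coverage:
  m0 ⊆ -000,00-0
  m2 ⊆ 0-1-,00-0
  m3 ⊆ --11,0-1-
  m5 ⊆ -1-1 [E]
  m6 ⊆ -11-,0-1-
  m7 ⊆ --11,-1-1,-11-,0-1-
  m8 ⊆ -000,1-00
  m11 ⊆ --11 [E]
  m12 ⊆ 1-00,11--
  m13 ⊆ -1-1,11--
  m14 ⊆ -11-,11--
  m15 ⊆ --11,-1-1,-11-,11--
E = {--11, -1-1}

YES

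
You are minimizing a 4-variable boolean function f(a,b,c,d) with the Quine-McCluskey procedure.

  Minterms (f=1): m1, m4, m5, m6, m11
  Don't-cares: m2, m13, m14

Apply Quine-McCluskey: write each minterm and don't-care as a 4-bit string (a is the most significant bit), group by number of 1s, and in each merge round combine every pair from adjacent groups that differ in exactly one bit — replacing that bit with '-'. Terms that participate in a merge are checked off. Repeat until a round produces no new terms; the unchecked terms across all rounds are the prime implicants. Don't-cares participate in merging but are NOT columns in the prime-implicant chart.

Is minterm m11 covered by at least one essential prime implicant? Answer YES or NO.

size-2^0 implicants → 0001(✓)  0010(✓)  0100(✓)  0101(✓)  0110(✓)  1011  1101(✓)  1110(✓)
size-2^1 implicants → -101  -110  0-01  0-10  01-0  010-
Unchecked terms (primes): -101, -110, 0-01, 0-10, 01-0, 010-, 1011
Minterm coverage:
  m1 ⊆ 0-01 [E]
  m4 ⊆ 01-0,010-
  m5 ⊆ -101,0-01,010-
  m6 ⊆ -110,0-10,01-0
  m11 ⊆ 1011 [E]
E = {0-01, 1011}

YES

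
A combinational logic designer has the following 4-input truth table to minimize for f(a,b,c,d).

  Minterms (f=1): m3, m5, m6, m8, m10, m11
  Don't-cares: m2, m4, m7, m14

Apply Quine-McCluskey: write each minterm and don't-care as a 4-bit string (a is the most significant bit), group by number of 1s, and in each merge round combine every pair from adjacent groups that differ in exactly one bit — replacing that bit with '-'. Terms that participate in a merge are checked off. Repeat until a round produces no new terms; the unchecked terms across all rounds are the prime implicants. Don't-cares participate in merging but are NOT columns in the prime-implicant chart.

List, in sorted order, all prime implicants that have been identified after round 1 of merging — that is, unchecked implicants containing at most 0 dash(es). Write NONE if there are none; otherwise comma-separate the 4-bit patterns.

Round 0: 0010✓ 0011✓ 0100✓ 0101✓ 0110✓ 0111✓ 1000✓ 1010✓ 1011✓ 1110✓
Round 1: -010✓ -011✓ -110✓ 0-10✓ 0-11✓ 001-✓ 01-0✓ 01-1✓ 010-✓ 011-✓ 1-10✓ 10-0 101-✓
Round 2: --10 -01- 0-1- 01--
PIs = {--10, -01-, 0-1-, 01--, 10-0}

NONE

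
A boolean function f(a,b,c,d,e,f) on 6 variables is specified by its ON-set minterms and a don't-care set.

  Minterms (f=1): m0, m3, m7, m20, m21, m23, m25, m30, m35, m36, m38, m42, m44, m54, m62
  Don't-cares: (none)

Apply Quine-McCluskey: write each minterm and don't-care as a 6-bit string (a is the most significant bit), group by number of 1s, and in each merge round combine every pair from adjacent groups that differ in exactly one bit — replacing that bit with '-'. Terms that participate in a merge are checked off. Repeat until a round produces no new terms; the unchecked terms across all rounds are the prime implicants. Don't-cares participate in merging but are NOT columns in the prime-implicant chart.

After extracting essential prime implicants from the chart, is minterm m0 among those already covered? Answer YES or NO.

YES

[col 0] 000000, 000011*, 000111*, 010100*, 010101*, 010111*, 011001, 011110*, 100011*, 100100*, 100110*, 101010, 101100*, 110110*, 111110*
[col 1] -00011, -11110, 0-0111, 000-11, 0101-1, 01010-, 1-0110, 10-100, 1001-0, 11-110
Prime implicants: -00011, -11110, 0-0111, 000-11, 000000, 0101-1, 01010-, 011001, 1-0110, 10-100, 1001-0, 101010, 11-110
PI chart (minterm → PIs covering it):
  0 | 000000  (sole → essential)
  3 | -00011,000-11
  7 | 0-0111,000-11
  20 | 01010-  (sole → essential)
  21 | 0101-1,01010-
  23 | 0-0111,0101-1
  25 | 011001  (sole → essential)
  30 | -11110  (sole → essential)
  35 | -00011  (sole → essential)
  36 | 10-100,1001-0
  38 | 1-0110,1001-0
  42 | 101010  (sole → essential)
  44 | 10-100  (sole → essential)
  54 | 1-0110,11-110
  62 | -11110,11-110
Essential prime implicants: -00011, -11110, 000000, 01010-, 011001, 10-100, 101010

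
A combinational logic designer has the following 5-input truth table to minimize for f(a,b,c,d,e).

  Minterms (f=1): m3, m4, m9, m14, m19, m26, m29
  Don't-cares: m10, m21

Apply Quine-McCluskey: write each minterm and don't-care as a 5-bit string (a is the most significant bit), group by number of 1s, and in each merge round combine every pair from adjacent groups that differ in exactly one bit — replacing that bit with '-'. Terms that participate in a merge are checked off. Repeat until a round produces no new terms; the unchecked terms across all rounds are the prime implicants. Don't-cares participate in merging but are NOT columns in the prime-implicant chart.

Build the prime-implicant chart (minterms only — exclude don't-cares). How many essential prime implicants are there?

6

size-2^0 implicants → 00011(✓)  00100  01001  01010(✓)  01110(✓)  10011(✓)  10101(✓)  11010(✓)  11101(✓)
size-2^1 implicants → -0011  -1010  01-10  1-101
Unchecked terms (primes): -0011, -1010, 00100, 01-10, 01001, 1-101
Minterm coverage:
  m3 ⊆ -0011 [E]
  m4 ⊆ 00100 [E]
  m9 ⊆ 01001 [E]
  m14 ⊆ 01-10 [E]
  m19 ⊆ -0011 [E]
  m26 ⊆ -1010 [E]
  m29 ⊆ 1-101 [E]
E = {-0011, -1010, 00100, 01-10, 01001, 1-101}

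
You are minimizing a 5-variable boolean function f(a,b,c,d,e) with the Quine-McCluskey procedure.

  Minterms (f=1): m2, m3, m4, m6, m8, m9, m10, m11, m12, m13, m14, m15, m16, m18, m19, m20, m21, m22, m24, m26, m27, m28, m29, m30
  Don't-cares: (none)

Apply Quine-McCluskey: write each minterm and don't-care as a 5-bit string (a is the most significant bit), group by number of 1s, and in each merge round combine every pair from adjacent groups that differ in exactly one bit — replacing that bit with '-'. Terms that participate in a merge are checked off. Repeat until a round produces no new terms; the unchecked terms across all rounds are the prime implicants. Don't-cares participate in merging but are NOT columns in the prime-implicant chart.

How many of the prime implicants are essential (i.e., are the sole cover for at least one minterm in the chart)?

5

size-2^0 implicants → 00010(✓)  00011(✓)  00100(✓)  00110(✓)  01000(✓)  01001(✓)  01010(✓)  01011(✓)  01100(✓)  01101(✓)  01110(✓)  01111(✓)  10000(✓)  10010(✓)  10011(✓)  10100(✓)  10101(✓)  10110(✓)  11000(✓)  11010(✓)  11011(✓)  11100(✓)  11101(✓)  11110(✓)
size-2^1 implicants → -0010(✓)  -0011(✓)  -0100(✓)  -0110(✓)  -1000(✓)  -1010(✓)  -1011(✓)  -1100(✓)  -1101(✓)  -1110(✓)  0-010(✓)  0-011(✓)  0-100(✓)  0-110(✓)  00-10(✓)  0001-(✓)  001-0(✓)  01-00(✓)  01-01(✓)  01-10(✓)  01-11(✓)  010-0(✓)  010-1(✓)  0100-(✓)  0101-(✓)  011-0(✓)  011-1(✓)  0110-(✓)  0111-(✓)  1-000(✓)  1-010(✓)  1-011(✓)  1-100(✓)  1-101(✓)  1-110(✓)  10-00(✓)  10-10(✓)  100-0(✓)  1001-(✓)  101-0(✓)  1010-(✓)  11-00(✓)  11-10(✓)  110-0(✓)  1101-(✓)  111-0(✓)  1110-(✓)
size-2^2 implicants → --010(✓)  --011(✓)  --100(✓)  --110(✓)  -0-10(✓)  -001-(✓)  -01-0(✓)  -1-00(✓)  -1-10(✓)  -10-0(✓)  -101-(✓)  -11-0(✓)  -110-  0--10(✓)  0-01-(✓)  0-1-0(✓)  01--0(✓)  01--1(✓)  01-0-(✓)  01-1-(✓)  010--(✓)  011--(✓)  1--00(✓)  1--10(✓)  1-0-0(✓)  1-01-(✓)  1-1-0(✓)  1-10-  10--0(✓)  11--0(✓)
size-2^3 implicants → ---10  --01-  --1-0  -1--0  01---  1---0
Unchecked terms (primes): ---10, --01-, --1-0, -1--0, -110-, 01---, 1---0, 1-10-
Minterm coverage:
  m2 ⊆ ---10,--01-
  m3 ⊆ --01- [E]
  m4 ⊆ --1-0 [E]
  m6 ⊆ ---10,--1-0
  m8 ⊆ -1--0,01---
  m9 ⊆ 01--- [E]
  m10 ⊆ ---10,--01-,-1--0,01---
  m11 ⊆ --01-,01---
  m12 ⊆ --1-0,-1--0,-110-,01---
  m13 ⊆ -110-,01---
  m14 ⊆ ---10,--1-0,-1--0,01---
  m15 ⊆ 01--- [E]
  m16 ⊆ 1---0 [E]
  m18 ⊆ ---10,--01-,1---0
  m19 ⊆ --01- [E]
  m20 ⊆ --1-0,1---0,1-10-
  m21 ⊆ 1-10- [E]
  m22 ⊆ ---10,--1-0,1---0
  m24 ⊆ -1--0,1---0
  m26 ⊆ ---10,--01-,-1--0,1---0
  m27 ⊆ --01- [E]
  m28 ⊆ --1-0,-1--0,-110-,1---0,1-10-
  m29 ⊆ -110-,1-10-
  m30 ⊆ ---10,--1-0,-1--0,1---0
E = {--01-, --1-0, 01---, 1---0, 1-10-}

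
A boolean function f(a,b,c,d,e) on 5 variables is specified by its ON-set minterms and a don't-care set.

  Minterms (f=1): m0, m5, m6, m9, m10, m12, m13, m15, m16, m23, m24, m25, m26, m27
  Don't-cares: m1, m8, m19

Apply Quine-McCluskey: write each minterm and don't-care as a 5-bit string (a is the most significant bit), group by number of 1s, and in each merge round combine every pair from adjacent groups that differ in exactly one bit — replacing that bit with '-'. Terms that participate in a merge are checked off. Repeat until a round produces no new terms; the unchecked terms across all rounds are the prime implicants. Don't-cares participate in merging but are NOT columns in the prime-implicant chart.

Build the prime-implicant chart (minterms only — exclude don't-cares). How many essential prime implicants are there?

Round 0: 00000✓ 00001✓ 00101✓ 00110 01000✓ 01001✓ 01010✓ 01100✓ 01101✓ 01111✓ 10000✓ 10011✓ 10111✓ 11000✓ 11001✓ 11010✓ 11011✓
Round 1: -0000✓ -1000✓ -1001✓ -1010✓ 0-000✓ 0-001✓ 0-101✓ 00-01✓ 0000-✓ 01-00✓ 01-01✓ 010-0✓ 0100-✓ 011-1 0110-✓ 1-000✓ 1-011 10-11 110-0✓ 110-1✓ 1100-✓ 1101-✓
Round 2: --000 -10-0 -100- 0--01 0-00- 01-0- 110--
PIs = {--000, -10-0, -100-, 0--01, 0-00-, 00110, 01-0-, 011-1, 1-011, 10-11, 110--}
Coverage chart:
  m0: --000,0-00-
  m5: 0--01 ←essential
  m6: 00110 ←essential
  m9: -100-,0--01,0-00-,01-0-
  m10: -10-0 ←essential
  m12: 01-0- ←essential
  m13: 0--01,01-0-,011-1
  m15: 011-1 ←essential
  m16: --000 ←essential
  m23: 10-11 ←essential
  m24: --000,-10-0,-100-,110--
  m25: -100-,110--
  m26: -10-0,110--
  m27: 1-011,110--
Essential: --000, -10-0, 0--01, 00110, 01-0-, 011-1, 10-11

7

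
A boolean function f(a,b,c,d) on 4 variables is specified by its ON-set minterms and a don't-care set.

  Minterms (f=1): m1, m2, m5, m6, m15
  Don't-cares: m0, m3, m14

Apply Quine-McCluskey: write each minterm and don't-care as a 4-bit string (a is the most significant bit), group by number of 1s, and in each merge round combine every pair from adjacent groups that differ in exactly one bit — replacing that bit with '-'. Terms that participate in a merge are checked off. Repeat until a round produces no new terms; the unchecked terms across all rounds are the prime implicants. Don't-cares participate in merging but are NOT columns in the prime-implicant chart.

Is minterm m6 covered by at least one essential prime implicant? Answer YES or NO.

size-2^0 implicants → 0000(✓)  0001(✓)  0010(✓)  0011(✓)  0101(✓)  0110(✓)  1110(✓)  1111(✓)
size-2^1 implicants → -110  0-01  0-10  00-0(✓)  00-1(✓)  000-(✓)  001-(✓)  111-
size-2^2 implicants → 00--
Unchecked terms (primes): -110, 0-01, 0-10, 00--, 111-
Minterm coverage:
  m1 ⊆ 0-01,00--
  m2 ⊆ 0-10,00--
  m5 ⊆ 0-01 [E]
  m6 ⊆ -110,0-10
  m15 ⊆ 111- [E]
E = {0-01, 111-}

NO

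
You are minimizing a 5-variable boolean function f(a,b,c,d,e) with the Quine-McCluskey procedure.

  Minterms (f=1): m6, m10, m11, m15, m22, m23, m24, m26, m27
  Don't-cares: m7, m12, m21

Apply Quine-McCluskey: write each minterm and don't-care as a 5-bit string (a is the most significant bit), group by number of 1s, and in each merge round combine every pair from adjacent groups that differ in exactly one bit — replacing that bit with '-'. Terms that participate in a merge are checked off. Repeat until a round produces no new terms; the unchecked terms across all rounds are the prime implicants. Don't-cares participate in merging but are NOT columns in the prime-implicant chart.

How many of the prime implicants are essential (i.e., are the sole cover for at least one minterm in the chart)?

size-2^0 implicants → 00110(✓)  00111(✓)  01010(✓)  01011(✓)  01100  01111(✓)  10101(✓)  10110(✓)  10111(✓)  11000(✓)  11010(✓)  11011(✓)
size-2^1 implicants → -0110(✓)  -0111(✓)  -1010(✓)  -1011(✓)  0-111  0011-(✓)  01-11  0101-(✓)  101-1  1011-(✓)  110-0  1101-(✓)
size-2^2 implicants → -011-  -101-
Unchecked terms (primes): -011-, -101-, 0-111, 01-11, 01100, 101-1, 110-0
Minterm coverage:
  m6 ⊆ -011- [E]
  m10 ⊆ -101- [E]
  m11 ⊆ -101-,01-11
  m15 ⊆ 0-111,01-11
  m22 ⊆ -011- [E]
  m23 ⊆ -011-,101-1
  m24 ⊆ 110-0 [E]
  m26 ⊆ -101-,110-0
  m27 ⊆ -101- [E]
E = {-011-, -101-, 110-0}

3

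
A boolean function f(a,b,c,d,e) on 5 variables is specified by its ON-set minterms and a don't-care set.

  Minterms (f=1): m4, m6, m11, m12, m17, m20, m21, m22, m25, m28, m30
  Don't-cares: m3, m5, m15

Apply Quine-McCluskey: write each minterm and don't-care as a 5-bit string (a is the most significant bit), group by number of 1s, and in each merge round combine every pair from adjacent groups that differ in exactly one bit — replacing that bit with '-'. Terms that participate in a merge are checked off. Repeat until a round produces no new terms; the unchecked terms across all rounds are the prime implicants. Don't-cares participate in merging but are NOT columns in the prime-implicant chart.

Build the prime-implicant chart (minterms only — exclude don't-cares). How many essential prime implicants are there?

[col 0] 00011*, 00100*, 00101*, 00110*, 01011*, 01100*, 01111*, 10001*, 10100*, 10101*, 10110*, 11001*, 11100*, 11110*
[col 1] -0100*, -0101*, -0110*, -1100*, 0-011, 0-100*, 001-0*, 0010-*, 01-11, 1-001, 1-100*, 1-110*, 10-01, 101-0*, 1010-*, 111-0*
[col 2] --100, -01-0, -010-, 1-1-0
Prime implicants: --100, -01-0, -010-, 0-011, 01-11, 1-001, 1-1-0, 10-01
PI chart (minterm → PIs covering it):
  4 | --100,-01-0,-010-
  6 | -01-0  (sole → essential)
  11 | 0-011,01-11
  12 | --100  (sole → essential)
  17 | 1-001,10-01
  20 | --100,-01-0,-010-,1-1-0
  21 | -010-,10-01
  22 | -01-0,1-1-0
  25 | 1-001  (sole → essential)
  28 | --100,1-1-0
  30 | 1-1-0  (sole → essential)
Essential prime implicants: --100, -01-0, 1-001, 1-1-0

4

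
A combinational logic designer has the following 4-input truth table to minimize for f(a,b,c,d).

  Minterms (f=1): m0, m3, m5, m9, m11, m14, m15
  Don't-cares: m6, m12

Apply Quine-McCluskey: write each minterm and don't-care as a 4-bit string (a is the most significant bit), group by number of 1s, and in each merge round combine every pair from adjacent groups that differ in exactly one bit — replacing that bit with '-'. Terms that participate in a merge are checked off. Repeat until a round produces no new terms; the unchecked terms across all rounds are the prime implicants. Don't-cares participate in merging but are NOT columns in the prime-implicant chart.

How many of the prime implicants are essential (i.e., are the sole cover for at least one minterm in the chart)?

[col 0] 0000, 0011*, 0101, 0110*, 1001*, 1011*, 1100*, 1110*, 1111*
[col 1] -011, -110, 1-11, 10-1, 11-0, 111-
Prime implicants: -011, -110, 0000, 0101, 1-11, 10-1, 11-0, 111-
PI chart (minterm → PIs covering it):
  0 | 0000  (sole → essential)
  3 | -011  (sole → essential)
  5 | 0101  (sole → essential)
  9 | 10-1  (sole → essential)
  11 | -011,1-11,10-1
  14 | -110,11-0,111-
  15 | 1-11,111-
Essential prime implicants: -011, 0000, 0101, 10-1

4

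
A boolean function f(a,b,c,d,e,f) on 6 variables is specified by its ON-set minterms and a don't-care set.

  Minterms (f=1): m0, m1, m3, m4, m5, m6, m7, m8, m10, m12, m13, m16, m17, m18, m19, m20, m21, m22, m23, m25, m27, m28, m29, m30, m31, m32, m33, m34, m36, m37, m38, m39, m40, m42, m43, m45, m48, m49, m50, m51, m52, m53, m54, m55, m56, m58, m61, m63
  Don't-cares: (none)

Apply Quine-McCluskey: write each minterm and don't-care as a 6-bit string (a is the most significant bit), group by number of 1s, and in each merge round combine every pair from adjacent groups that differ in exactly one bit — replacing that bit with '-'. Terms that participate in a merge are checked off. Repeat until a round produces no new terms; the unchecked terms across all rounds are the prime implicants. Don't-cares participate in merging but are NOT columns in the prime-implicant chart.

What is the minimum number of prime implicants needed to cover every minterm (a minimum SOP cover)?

12

[col 0] 000000*, 000001*, 000011*, 000100*, 000101*, 000110*, 000111*, 001000*, 001010*, 001100*, 001101*, 010000*, 010001*, 010010*, 010011*, 010100*, 010101*, 010110*, 010111*, 011001*, 011011*, 011100*, 011101*, 011110*, 011111*, 100000*, 100001*, 100010*, 100100*, 100101*, 100110*, 100111*, 101000*, 101010*, 101011*, 101101*, 110000*, 110001*, 110010*, 110011*, 110100*, 110101*, 110110*, 110111*, 111000*, 111010*, 111101*, 111111*
[col 1] -00000*, -00001*, -00100*, -00101*, -00110*, -00111*, -01000*, -01010*, -01101*, -10000*, -10001*, -10010*, -10011*, -10100*, -10101*, -10110*, -10111*, -11101*, -11111*, 0-0000*, 0-0001*, 0-0011*, 0-0100*, 0-0101*, 0-0110*, 0-0111*, 0-1100*, 0-1101*, 00-000*, 00-100*, 00-101*, 000-00*, 000-01*, 000-11*, 0000-1*, 00000-*, 0001-0*, 0001-1*, 00010-*, 00011-*, 001-00*, 0010-0*, 00110-*, 01-001*, 01-011*, 01-100*, 01-101*, 01-110*, 01-111*, 010-00*, 010-01*, 010-10*, 010-11*, 0100-0*, 0100-1*, 01000-*, 01001-*, 0101-0*, 0101-1*, 01010-*, 01011-*, 011-01*, 011-11*, 0110-1*, 0111-0*, 0111-1*, 01110-*, 01111-*, 1-0000*, 1-0001*, 1-0010*, 1-0100*, 1-0101*, 1-0110*, 1-0111*, 1-1000*, 1-1010*, 1-1101*, 10-000*, 10-010*, 10-101*, 100-00*, 100-01*, 100-10*, 1000-0*, 10000-*, 1001-0*, 1001-1*, 10010-*, 10011-*, 1010-0*, 10101-, 11-000*, 11-010*, 11-101*, 11-111*, 110-00*, 110-01*, 110-10*, 110-11*, 1100-0*, 1100-1*, 11000-*, 11001-*, 1101-0*, 1101-1*, 11010-*, 11011-*, 1110-0*, 1111-1*
[col 2] --0000*, --0001*, --0100*, --0101*, --0110*, --0111*, --1101*, -0-000, -0-101*, -00-00*, -00-01*, -0000-*, -001-0*, -001-1*, -0010-*, -0011-*, -010-0, -1-101*, -1-111*, -10-00*, -10-01*, -10-10*, -10-11*, -100-0*, -100-1*, -1000-*, -1001-*, -101-0*, -101-1*, -1010-*, -1011-*, -111-1*, 0--100*, 0--101*, 0-0-00*, 0-0-01*, 0-0-11*, 0-00-1*, 0-000-*, 0-01-0*, 0-01-1*, 0-010-*, 0-011-*, 0-110-*, 00--00, 00-10-*, 000--1*, 000-0-*, 0001--*, 01--01*, 01--11*, 01-0-1*, 01-1-0*, 01-1-1*, 01-10-*, 01-11-*, 010--0*, 010--1*, 010-0-*, 010-1-*, 0100--*, 0101--*, 011--1*, 0111--*, 1--000*, 1--010*, 1--101*, 1-0-00*, 1-0-01*, 1-0-10*, 1-00-0*, 1-000-*, 1-01-0*, 1-01-1*, 1-010-*, 1-011-*, 1-10-0*, 10-0-0*, 100--0*, 100-0-*, 1001--*, 11-0-0*, 11-1-1*, 110--0*, 110--1*, 110-0-*, 110-1-*, 1100--*, 1101--*
[col 3] ---101, --0-00*, --0-01*, --000-*, --01-0*, --01-1*, --010-*, --011-*, -00-0-*, -001--*, -1-1-1, -10--0*, -10--1*, -10-0-*, -10-1-*, -100--*, -101--*, 0--10-, 0-0--1, 0-0-0-*, 0-01--*, 01---1, 01-1--, 010---*, 1--0-0, 1-0--0, 1-0-0-*, 1-01--*, 110---*
[col 4] --0-0-, --01--, -10---
Prime implicants: ---101, --0-0-, --01--, -0-000, -010-0, -1-1-1, -10---, 0--10-, 0-0--1, 00--00, 01---1, 01-1--, 1--0-0, 1-0--0, 10101-
PI chart (minterm → PIs covering it):
  0 | --0-0-,-0-000,00--00
  1 | --0-0-,0-0--1
  3 | 0-0--1  (sole → essential)
  4 | --0-0-,--01--,0--10-,00--00
  5 | ---101,--0-0-,--01--,0--10-,0-0--1
  6 | --01--  (sole → essential)
  7 | --01--,0-0--1
  8 | -0-000,-010-0,00--00
  10 | -010-0  (sole → essential)
  12 | 0--10-,00--00
  13 | ---101,0--10-
  16 | --0-0-,-10---
  17 | --0-0-,-10---,0-0--1,01---1
  18 | -10---  (sole → essential)
  19 | -10---,0-0--1,01---1
  20 | --0-0-,--01--,-10---,0--10-,01-1--
  21 | ---101,--0-0-,--01--,-1-1-1,-10---,0--10-,0-0--1,01---1,01-1--
  22 | --01--,-10---,01-1--
  23 | --01--,-1-1-1,-10---,0-0--1,01---1,01-1--
  25 | 01---1  (sole → essential)
  27 | 01---1  (sole → essential)
  28 | 0--10-,01-1--
  29 | ---101,-1-1-1,0--10-,01---1,01-1--
  30 | 01-1--  (sole → essential)
  31 | -1-1-1,01---1,01-1--
  32 | --0-0-,-0-000,1--0-0,1-0--0
  33 | --0-0-  (sole → essential)
  34 | 1--0-0,1-0--0
  36 | --0-0-,--01--,1-0--0
  37 | ---101,--0-0-,--01--
  38 | --01--,1-0--0
  39 | --01--  (sole → essential)
  40 | -0-000,-010-0,1--0-0
  42 | -010-0,1--0-0,10101-
  43 | 10101-  (sole → essential)
  45 | ---101  (sole → essential)
  48 | --0-0-,-10---,1--0-0,1-0--0
  49 | --0-0-,-10---
  50 | -10---,1--0-0,1-0--0
  51 | -10---  (sole → essential)
  52 | --0-0-,--01--,-10---,1-0--0
  53 | ---101,--0-0-,--01--,-1-1-1,-10---
  54 | --01--,-10---,1-0--0
  55 | --01--,-1-1-1,-10---
  56 | 1--0-0  (sole → essential)
  58 | 1--0-0  (sole → essential)
  61 | ---101,-1-1-1
  63 | -1-1-1  (sole → essential)
Essential prime implicants: ---101, --0-0-, --01--, -010-0, -1-1-1, -10---, 0-0--1, 01---1, 01-1--, 1--0-0, 10101-
Petrick residual → 0--10-
Minimum SOP uses 12 PIs: de'f + c'e' + c'd + b'cd'f' + bdf + bc' + a'de' + a'c'f + a'bf + a'bd + ad'f' + ab'cd'e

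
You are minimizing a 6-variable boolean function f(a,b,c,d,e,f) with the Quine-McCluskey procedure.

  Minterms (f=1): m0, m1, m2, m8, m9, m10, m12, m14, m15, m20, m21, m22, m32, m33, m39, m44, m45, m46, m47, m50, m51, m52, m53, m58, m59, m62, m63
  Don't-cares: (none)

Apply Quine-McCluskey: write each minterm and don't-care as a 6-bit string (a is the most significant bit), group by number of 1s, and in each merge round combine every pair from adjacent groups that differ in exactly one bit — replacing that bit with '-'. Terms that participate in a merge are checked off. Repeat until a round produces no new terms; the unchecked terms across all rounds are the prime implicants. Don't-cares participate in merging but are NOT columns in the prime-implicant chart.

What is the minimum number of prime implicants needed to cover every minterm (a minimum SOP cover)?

11

[col 0] 000000*, 000001*, 000010*, 001000*, 001001*, 001010*, 001100*, 001110*, 001111*, 010100*, 010101*, 010110*, 100000*, 100001*, 100111*, 101100*, 101101*, 101110*, 101111*, 110010*, 110011*, 110100*, 110101*, 111010*, 111011*, 111110*, 111111*
[col 1] -00000*, -00001*, -01100*, -01110*, -01111*, -10100*, -10101*, 00-000*, 00-001*, 00-010*, 0000-0*, 00000-*, 001-00*, 001-10*, 0010-0*, 00100-*, 0011-0*, 00111-*, 0101-0, 01010-*, 1-1110*, 1-1111*, 10-111, 10000-*, 1011-0*, 1011-1*, 10110-*, 10111-*, 11-010*, 11-011*, 11001-*, 11010-*, 111-10*, 111-11*, 11101-*, 11111-*
[col 2] -0000-, -011-0, -0111-, -1010-, 00-0-0, 00-00-, 001--0, 1-111-, 1011--, 11-01-, 111-1-
Prime implicants: -0000-, -011-0, -0111-, -1010-, 00-0-0, 00-00-, 001--0, 0101-0, 1-111-, 10-111, 1011--, 11-01-, 111-1-
PI chart (minterm → PIs covering it):
  0 | -0000-,00-0-0,00-00-
  1 | -0000-,00-00-
  2 | 00-0-0  (sole → essential)
  8 | 00-0-0,00-00-,001--0
  9 | 00-00-  (sole → essential)
  10 | 00-0-0,001--0
  12 | -011-0,001--0
  14 | -011-0,-0111-,001--0
  15 | -0111-  (sole → essential)
  20 | -1010-,0101-0
  21 | -1010-  (sole → essential)
  22 | 0101-0  (sole → essential)
  32 | -0000-  (sole → essential)
  33 | -0000-  (sole → essential)
  39 | 10-111  (sole → essential)
  44 | -011-0,1011--
  45 | 1011--  (sole → essential)
  46 | -011-0,-0111-,1-111-,1011--
  47 | -0111-,1-111-,10-111,1011--
  50 | 11-01-  (sole → essential)
  51 | 11-01-  (sole → essential)
  52 | -1010-  (sole → essential)
  53 | -1010-  (sole → essential)
  58 | 11-01-,111-1-
  59 | 11-01-,111-1-
  62 | 1-111-,111-1-
  63 | 1-111-,111-1-
Essential prime implicants: -0000-, -0111-, -1010-, 00-0-0, 00-00-, 0101-0, 10-111, 1011--, 11-01-
Petrick residual → -011-0, 1-111-
Minimum SOP uses 11 PIs: b'c'd'e' + b'cdf' + b'cde + bc'de' + a'b'd'f' + a'b'd'e' + a'bc'df' + acde + ab'def + ab'cd + abd'e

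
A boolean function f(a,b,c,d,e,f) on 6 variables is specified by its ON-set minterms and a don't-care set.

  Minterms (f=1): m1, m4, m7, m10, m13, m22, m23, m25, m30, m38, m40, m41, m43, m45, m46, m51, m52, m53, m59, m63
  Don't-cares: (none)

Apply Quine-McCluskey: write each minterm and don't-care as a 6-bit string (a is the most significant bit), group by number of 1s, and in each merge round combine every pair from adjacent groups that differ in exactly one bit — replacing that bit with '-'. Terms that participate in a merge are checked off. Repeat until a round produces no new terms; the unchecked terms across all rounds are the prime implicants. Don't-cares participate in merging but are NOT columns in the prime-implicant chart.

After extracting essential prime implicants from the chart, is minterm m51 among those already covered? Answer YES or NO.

[col 0] 000001, 000100, 000111*, 001010, 001101*, 010110*, 010111*, 011001, 011110*, 100110*, 101000*, 101001*, 101011*, 101101*, 101110*, 110011*, 110100*, 110101*, 111011*, 111111*
[col 1] -01101, 0-0111, 01-110, 01011-, 1-1011, 10-110, 101-01, 1010-1, 10100-, 11-011, 11010-, 111-11
Prime implicants: -01101, 0-0111, 000001, 000100, 001010, 01-110, 01011-, 011001, 1-1011, 10-110, 101-01, 1010-1, 10100-, 11-011, 11010-, 111-11
PI chart (minterm → PIs covering it):
  1 | 000001  (sole → essential)
  4 | 000100  (sole → essential)
  7 | 0-0111  (sole → essential)
  10 | 001010  (sole → essential)
  13 | -01101  (sole → essential)
  22 | 01-110,01011-
  23 | 0-0111,01011-
  25 | 011001  (sole → essential)
  30 | 01-110  (sole → essential)
  38 | 10-110  (sole → essential)
  40 | 10100-  (sole → essential)
  41 | 101-01,1010-1,10100-
  43 | 1-1011,1010-1
  45 | -01101,101-01
  46 | 10-110  (sole → essential)
  51 | 11-011  (sole → essential)
  52 | 11010-  (sole → essential)
  53 | 11010-  (sole → essential)
  59 | 1-1011,11-011,111-11
  63 | 111-11  (sole → essential)
Essential prime implicants: -01101, 0-0111, 000001, 000100, 001010, 01-110, 011001, 10-110, 10100-, 11-011, 11010-, 111-11

YES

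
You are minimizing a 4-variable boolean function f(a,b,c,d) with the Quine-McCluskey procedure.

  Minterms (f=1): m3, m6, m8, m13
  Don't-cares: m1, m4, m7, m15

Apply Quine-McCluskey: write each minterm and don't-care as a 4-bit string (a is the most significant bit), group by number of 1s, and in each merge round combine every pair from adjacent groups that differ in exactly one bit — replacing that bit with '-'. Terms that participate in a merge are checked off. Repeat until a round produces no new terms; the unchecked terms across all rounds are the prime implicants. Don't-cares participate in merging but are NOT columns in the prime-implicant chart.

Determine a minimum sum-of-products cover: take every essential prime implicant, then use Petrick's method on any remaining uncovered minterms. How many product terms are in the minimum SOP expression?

4

size-2^0 implicants → 0001(✓)  0011(✓)  0100(✓)  0110(✓)  0111(✓)  1000  1101(✓)  1111(✓)
size-2^1 implicants → -111  0-11  00-1  01-0  011-  11-1
Unchecked terms (primes): -111, 0-11, 00-1, 01-0, 011-, 1000, 11-1
Minterm coverage:
  m3 ⊆ 0-11,00-1
  m6 ⊆ 01-0,011-
  m8 ⊆ 1000 [E]
  m13 ⊆ 11-1 [E]
E = {1000, 11-1}
Petrick residual → 0-11, 01-0
Cover = a'cd + a'bd' + ab'c'd' + abd  |cover|=4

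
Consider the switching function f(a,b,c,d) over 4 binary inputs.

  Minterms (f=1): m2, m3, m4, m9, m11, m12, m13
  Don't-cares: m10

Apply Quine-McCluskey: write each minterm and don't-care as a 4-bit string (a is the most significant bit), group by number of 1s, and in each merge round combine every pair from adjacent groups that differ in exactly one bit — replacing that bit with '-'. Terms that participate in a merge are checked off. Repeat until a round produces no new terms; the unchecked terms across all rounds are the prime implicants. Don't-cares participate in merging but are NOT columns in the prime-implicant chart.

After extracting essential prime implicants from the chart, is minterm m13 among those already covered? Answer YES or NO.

NO

[col 0] 0010*, 0011*, 0100*, 1001*, 1010*, 1011*, 1100*, 1101*
[col 1] -010*, -011*, -100, 001-*, 1-01, 10-1, 101-*, 110-
[col 2] -01-
Prime implicants: -01-, -100, 1-01, 10-1, 110-
PI chart (minterm → PIs covering it):
  2 | -01-  (sole → essential)
  3 | -01-  (sole → essential)
  4 | -100  (sole → essential)
  9 | 1-01,10-1
  11 | -01-,10-1
  12 | -100,110-
  13 | 1-01,110-
Essential prime implicants: -01-, -100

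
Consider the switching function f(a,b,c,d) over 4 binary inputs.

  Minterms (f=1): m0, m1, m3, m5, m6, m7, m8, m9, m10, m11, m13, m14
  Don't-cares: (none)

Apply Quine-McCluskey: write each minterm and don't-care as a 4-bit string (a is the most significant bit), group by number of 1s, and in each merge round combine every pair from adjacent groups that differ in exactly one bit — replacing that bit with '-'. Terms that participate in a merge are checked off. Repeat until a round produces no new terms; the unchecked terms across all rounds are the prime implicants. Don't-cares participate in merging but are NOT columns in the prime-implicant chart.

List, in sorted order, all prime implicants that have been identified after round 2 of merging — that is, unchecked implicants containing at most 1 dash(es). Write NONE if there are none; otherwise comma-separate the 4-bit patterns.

size-2^0 implicants → 0000(✓)  0001(✓)  0011(✓)  0101(✓)  0110(✓)  0111(✓)  1000(✓)  1001(✓)  1010(✓)  1011(✓)  1101(✓)  1110(✓)
size-2^1 implicants → -000(✓)  -001(✓)  -011(✓)  -101(✓)  -110  0-01(✓)  0-11(✓)  00-1(✓)  000-(✓)  01-1(✓)  011-  1-01(✓)  1-10  10-0(✓)  10-1(✓)  100-(✓)  101-(✓)
size-2^2 implicants → --01  -0-1  -00-  0--1  10--
Unchecked terms (primes): --01, -0-1, -00-, -110, 0--1, 011-, 1-10, 10--

-110, 011-, 1-10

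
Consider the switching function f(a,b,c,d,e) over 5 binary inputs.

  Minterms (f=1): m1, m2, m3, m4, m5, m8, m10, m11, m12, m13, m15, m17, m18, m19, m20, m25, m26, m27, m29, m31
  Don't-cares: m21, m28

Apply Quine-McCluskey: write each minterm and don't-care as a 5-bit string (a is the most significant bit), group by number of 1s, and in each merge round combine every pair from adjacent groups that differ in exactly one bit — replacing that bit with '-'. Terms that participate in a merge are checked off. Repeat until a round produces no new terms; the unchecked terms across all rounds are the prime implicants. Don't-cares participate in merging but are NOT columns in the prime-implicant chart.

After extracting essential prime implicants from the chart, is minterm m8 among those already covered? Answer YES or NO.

NO

Round 0: 00001✓ 00010✓ 00011✓ 00100✓ 00101✓ 01000✓ 01010✓ 01011✓ 01100✓ 01101✓ 01111✓ 10001✓ 10010✓ 10011✓ 10100✓ 10101✓ 11001✓ 11010✓ 11011✓ 11100✓ 11101✓ 11111✓
Round 1: -0001✓ -0010✓ -0011✓ -0100✓ -0101✓ -1010✓ -1011✓ -1100✓ -1101✓ -1111✓ 0-010✓ 0-011✓ 0-100✓ 0-101✓ 00-01✓ 000-1✓ 0001-✓ 0010-✓ 01-00 01-11✓ 010-0 0101-✓ 011-1✓ 0110-✓ 1-001✓ 1-010✓ 1-011✓ 1-100✓ 1-101✓ 10-01✓ 100-1✓ 1001-✓ 1010-✓ 11-01✓ 11-11✓ 110-1✓ 1101-✓ 111-1✓ 1110-✓
Round 2: --010✓ --011✓ --100✓ --101✓ -0-01 -00-1 -001-✓ -010-✓ -1-11 -101-✓ -11-1 -110-✓ 0-01-✓ 0-10-✓ 1--01 1-0-1 1-01-✓ 1-10-✓ 11--1
Round 3: --01- --10-
PIs = {--01-, --10-, -0-01, -00-1, -1-11, -11-1, 01-00, 010-0, 1--01, 1-0-1, 11--1}
Coverage chart:
  m1: -0-01,-00-1
  m2: --01- ←essential
  m3: --01-,-00-1
  m4: --10- ←essential
  m5: --10-,-0-01
  m8: 01-00,010-0
  m10: --01-,010-0
  m11: --01-,-1-11
  m12: --10-,01-00
  m13: --10-,-11-1
  m15: -1-11,-11-1
  m17: -0-01,-00-1,1--01,1-0-1
  m18: --01- ←essential
  m19: --01-,-00-1,1-0-1
  m20: --10- ←essential
  m25: 1--01,1-0-1,11--1
  m26: --01- ←essential
  m27: --01-,-1-11,1-0-1,11--1
  m29: --10-,-11-1,1--01,11--1
  m31: -1-11,-11-1,11--1
Essential: --01-, --10-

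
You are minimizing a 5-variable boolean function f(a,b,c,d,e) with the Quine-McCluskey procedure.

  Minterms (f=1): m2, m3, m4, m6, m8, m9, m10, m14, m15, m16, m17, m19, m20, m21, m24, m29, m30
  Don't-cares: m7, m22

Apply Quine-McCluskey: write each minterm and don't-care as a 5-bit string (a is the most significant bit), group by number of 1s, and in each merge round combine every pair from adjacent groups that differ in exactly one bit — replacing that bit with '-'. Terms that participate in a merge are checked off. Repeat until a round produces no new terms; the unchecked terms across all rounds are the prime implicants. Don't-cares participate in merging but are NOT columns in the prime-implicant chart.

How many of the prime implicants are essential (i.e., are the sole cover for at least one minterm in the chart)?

Round 0: 00010✓ 00011✓ 00100✓ 00110✓ 00111✓ 01000✓ 01001✓ 01010✓ 01110✓ 01111✓ 10000✓ 10001✓ 10011✓ 10100✓ 10101✓ 10110✓ 11000✓ 11101✓ 11110✓
Round 1: -0011 -0100✓ -0110✓ -1000 -1110✓ 0-010✓ 0-110✓ 0-111✓ 00-10✓ 00-11✓ 0001-✓ 001-0✓ 0011-✓ 01-10✓ 010-0 0100- 0111-✓ 1-000 1-101 1-110✓ 10-00✓ 10-01✓ 100-1 1000-✓ 101-0✓ 1010-✓
Round 2: --110 -01-0 0--10 0-11- 00-1- 10-0-
PIs = {--110, -0011, -01-0, -1000, 0--10, 0-11-, 00-1-, 010-0, 0100-, 1-000, 1-101, 10-0-, 100-1}
Coverage chart:
  m2: 0--10,00-1-
  m3: -0011,00-1-
  m4: -01-0 ←essential
  m6: --110,-01-0,0--10,0-11-,00-1-
  m8: -1000,010-0,0100-
  m9: 0100- ←essential
  m10: 0--10,010-0
  m14: --110,0--10,0-11-
  m15: 0-11- ←essential
  m16: 1-000,10-0-
  m17: 10-0-,100-1
  m19: -0011,100-1
  m20: -01-0,10-0-
  m21: 1-101,10-0-
  m24: -1000,1-000
  m29: 1-101 ←essential
  m30: --110 ←essential
Essential: --110, -01-0, 0-11-, 0100-, 1-101

5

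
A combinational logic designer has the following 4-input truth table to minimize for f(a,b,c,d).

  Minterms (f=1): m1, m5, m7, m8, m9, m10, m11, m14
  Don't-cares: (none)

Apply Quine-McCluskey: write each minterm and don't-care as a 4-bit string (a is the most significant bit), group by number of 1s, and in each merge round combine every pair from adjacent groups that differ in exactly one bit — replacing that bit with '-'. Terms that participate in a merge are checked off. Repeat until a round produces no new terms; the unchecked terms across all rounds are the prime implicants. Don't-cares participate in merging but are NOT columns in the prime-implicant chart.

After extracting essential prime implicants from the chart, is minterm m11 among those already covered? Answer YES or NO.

YES

[col 0] 0001*, 0101*, 0111*, 1000*, 1001*, 1010*, 1011*, 1110*
[col 1] -001, 0-01, 01-1, 1-10, 10-0*, 10-1*, 100-*, 101-*
[col 2] 10--
Prime implicants: -001, 0-01, 01-1, 1-10, 10--
PI chart (minterm → PIs covering it):
  1 | -001,0-01
  5 | 0-01,01-1
  7 | 01-1  (sole → essential)
  8 | 10--  (sole → essential)
  9 | -001,10--
  10 | 1-10,10--
  11 | 10--  (sole → essential)
  14 | 1-10  (sole → essential)
Essential prime implicants: 01-1, 1-10, 10--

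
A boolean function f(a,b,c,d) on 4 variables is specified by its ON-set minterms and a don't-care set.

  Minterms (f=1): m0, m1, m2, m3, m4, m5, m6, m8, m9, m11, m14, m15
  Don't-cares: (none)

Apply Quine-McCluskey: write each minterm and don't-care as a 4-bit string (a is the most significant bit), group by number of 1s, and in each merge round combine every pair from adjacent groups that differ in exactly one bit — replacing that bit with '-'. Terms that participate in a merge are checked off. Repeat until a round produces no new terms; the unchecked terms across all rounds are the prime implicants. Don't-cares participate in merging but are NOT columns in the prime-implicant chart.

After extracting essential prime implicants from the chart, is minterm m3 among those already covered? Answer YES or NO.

NO

[col 0] 0000*, 0001*, 0010*, 0011*, 0100*, 0101*, 0110*, 1000*, 1001*, 1011*, 1110*, 1111*
[col 1] -000*, -001*, -011*, -110, 0-00*, 0-01*, 0-10*, 00-0*, 00-1*, 000-*, 001-*, 01-0*, 010-*, 1-11, 10-1*, 100-*, 111-
[col 2] -0-1, -00-, 0--0, 0-0-, 00--
Prime implicants: -0-1, -00-, -110, 0--0, 0-0-, 00--, 1-11, 111-
PI chart (minterm → PIs covering it):
  0 | -00-,0--0,0-0-,00--
  1 | -0-1,-00-,0-0-,00--
  2 | 0--0,00--
  3 | -0-1,00--
  4 | 0--0,0-0-
  5 | 0-0-  (sole → essential)
  6 | -110,0--0
  8 | -00-  (sole → essential)
  9 | -0-1,-00-
  11 | -0-1,1-11
  14 | -110,111-
  15 | 1-11,111-
Essential prime implicants: -00-, 0-0-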